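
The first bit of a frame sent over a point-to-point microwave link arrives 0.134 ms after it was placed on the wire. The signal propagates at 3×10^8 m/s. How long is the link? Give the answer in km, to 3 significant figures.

d = s × t_prop = 300000000 × 0.000134 = 40.2 km.

40.2 km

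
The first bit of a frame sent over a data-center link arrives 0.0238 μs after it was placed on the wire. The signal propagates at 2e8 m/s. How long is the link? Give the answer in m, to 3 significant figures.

d = s × t_prop = 200000000 × 2.38e-08 = 4.76 m.

4.76 m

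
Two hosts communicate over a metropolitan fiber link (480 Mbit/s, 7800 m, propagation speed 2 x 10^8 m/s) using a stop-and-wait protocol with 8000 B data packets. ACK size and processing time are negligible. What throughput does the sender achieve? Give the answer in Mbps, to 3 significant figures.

303 Mbps

t_tx = L/R = 64000/480000000 = 0.000133333 s.
t_prop = 7800/200000000 = 3.9e-05 s; RTT = 7.8e-05 s.
Cycle = t_tx + RTT = 0.000211333 s.
Throughput = L / cycle = 64000 / 0.000211333 = 303 Mbps.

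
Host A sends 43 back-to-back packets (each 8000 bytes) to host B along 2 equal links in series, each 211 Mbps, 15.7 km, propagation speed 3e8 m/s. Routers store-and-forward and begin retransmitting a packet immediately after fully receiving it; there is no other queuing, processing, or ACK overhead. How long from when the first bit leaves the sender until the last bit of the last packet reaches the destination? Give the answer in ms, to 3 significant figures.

Per-hop transmission t_tx = L/R = 64000/211000000 = 0.303318 ms.
Per-hop propagation t_prop = 15700/300000000 = 0.0523333 ms.
Pipeline fill: first packet needs 2·t_tx to clear all hops; remaining 42 packets each add one t_tx.
Total = (2+43-1)·t_tx + 2·t_prop = 44·0.303318 + 2·0.0523333 = 13.5 ms.

13.5 ms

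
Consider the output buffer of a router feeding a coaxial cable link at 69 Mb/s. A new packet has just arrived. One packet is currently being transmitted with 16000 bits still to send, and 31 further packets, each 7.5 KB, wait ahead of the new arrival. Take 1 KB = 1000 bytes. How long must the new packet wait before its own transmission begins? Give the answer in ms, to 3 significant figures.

27.2 ms

Each queued packet: L/R = 60000/69000000 = 0.869565 ms.
31 queued → 26.9565 ms.
Plus remaining 16000 bits of current packet: 0.231884 ms.
Queuing delay = 27.2 ms.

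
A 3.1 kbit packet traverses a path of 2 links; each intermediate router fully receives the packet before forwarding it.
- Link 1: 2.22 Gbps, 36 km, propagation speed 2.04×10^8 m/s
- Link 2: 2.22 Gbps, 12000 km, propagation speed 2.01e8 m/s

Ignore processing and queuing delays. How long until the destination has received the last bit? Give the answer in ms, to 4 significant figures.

59.88 ms

L = 3100 bits.
Transmission delay per hop = L/R = 3100/2220000000 = 0.0013964 ms; 2 hops → 0.00279279 ms.
Propagation delays (d/s per hop): 0.176471, 59.7015 ms; sum = 59.878 ms.
End-to-end = 59.88 ms.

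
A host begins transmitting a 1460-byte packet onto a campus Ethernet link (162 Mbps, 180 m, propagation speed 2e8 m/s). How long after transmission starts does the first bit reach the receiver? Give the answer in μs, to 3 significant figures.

First bit experiences only propagation delay: d/s = 180/200000000 = 0.900 μs.

0.900 μs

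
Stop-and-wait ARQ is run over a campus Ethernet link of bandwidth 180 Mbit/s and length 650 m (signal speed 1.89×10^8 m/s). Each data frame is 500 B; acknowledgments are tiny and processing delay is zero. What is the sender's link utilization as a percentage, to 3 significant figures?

76.4 %

t_tx = L/R = 4000/180000000 = 2.22222e-05 s.
t_prop = 650/189000000 = 3.43915e-06 s; RTT = 6.87831e-06 s.
Cycle = t_tx + RTT = 2.91005e-05 s.
Utilization = t_tx / cycle = 2.22222e-05/2.91005e-05 = 76.4 %.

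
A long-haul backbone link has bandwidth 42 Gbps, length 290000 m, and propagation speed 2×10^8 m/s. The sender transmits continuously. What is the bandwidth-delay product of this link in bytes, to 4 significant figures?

7613000 bytes

Propagation delay = 290000 / 200000000 = 0.00145 s.
BDP = R × t_prop = 42000000000 × 0.00145 = 60900000 bits.
In bytes: 60900000/8 = 7613000 bytes.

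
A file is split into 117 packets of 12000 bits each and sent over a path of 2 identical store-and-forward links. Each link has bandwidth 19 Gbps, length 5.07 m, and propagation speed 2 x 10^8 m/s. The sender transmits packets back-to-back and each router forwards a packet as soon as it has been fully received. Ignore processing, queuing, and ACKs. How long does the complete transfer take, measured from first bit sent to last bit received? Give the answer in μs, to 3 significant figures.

Per-hop transmission t_tx = L/R = 12000/19000000000 = 0.631579 μs.
Per-hop propagation t_prop = 5.07/200000000 = 0.02535 μs.
Pipeline fill: first packet needs 2·t_tx to clear all hops; remaining 116 packets each add one t_tx.
Total = (2+117-1)·t_tx + 2·t_prop = 118·0.631579 + 2·0.02535 = 74.6 μs.

74.6 μs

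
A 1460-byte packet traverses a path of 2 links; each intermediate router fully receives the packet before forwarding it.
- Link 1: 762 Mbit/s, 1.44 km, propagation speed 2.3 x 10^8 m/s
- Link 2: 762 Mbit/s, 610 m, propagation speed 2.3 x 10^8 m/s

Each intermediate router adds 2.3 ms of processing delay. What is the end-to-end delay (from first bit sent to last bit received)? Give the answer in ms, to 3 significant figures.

2.34 ms

L = 1460 × 8 = 11680 bits.
Transmission delay per hop = L/R = 11680/762000000 = 0.0153281 ms; 2 hops → 0.0306562 ms.
Propagation delays (d/s per hop): 0.00626087, 0.00265217 ms; sum = 0.00891304 ms.
Processing at 1 router(s): 1 × 2.3 ms = 2.3 ms.
End-to-end = 2.34 ms.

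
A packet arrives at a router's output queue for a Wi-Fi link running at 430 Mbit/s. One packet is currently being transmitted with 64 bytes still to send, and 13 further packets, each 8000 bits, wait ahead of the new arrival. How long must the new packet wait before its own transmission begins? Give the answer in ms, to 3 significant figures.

Each queued packet: L/R = 8000/430000000 = 0.0186047 ms.
13 queued → 0.24186 ms.
Plus remaining 512 bits of current packet: 0.0011907 ms.
Queuing delay = 0.243 ms.

0.243 ms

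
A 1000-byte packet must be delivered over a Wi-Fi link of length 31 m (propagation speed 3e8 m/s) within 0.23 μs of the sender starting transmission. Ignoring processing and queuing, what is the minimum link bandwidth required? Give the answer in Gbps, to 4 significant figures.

63.16 Gbps

L = 8000 bits.
Propagation delay = 31 / 300000000 = 0.103333 μs.
Transmission budget = 0.23 − 0.103333 = 0.126667 μs.
R ≥ L / t_tx = 8000 bits / 1.26667e-07 s = 63.16 Gbps.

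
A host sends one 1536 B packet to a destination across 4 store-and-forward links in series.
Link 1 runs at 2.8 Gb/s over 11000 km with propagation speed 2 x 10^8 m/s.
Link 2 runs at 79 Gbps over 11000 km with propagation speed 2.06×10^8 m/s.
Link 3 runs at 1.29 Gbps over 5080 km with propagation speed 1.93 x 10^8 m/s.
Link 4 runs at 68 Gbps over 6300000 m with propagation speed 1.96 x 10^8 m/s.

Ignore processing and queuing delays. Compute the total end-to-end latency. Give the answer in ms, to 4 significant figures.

166.9 ms

L = 1536 × 8 = 12288 bits.
Transmission delays (L/R per hop): 0.00438857, 0.000155544, 0.00952558, 0.000180706 ms; sum = 0.0142504 ms.
Propagation delays (d/s per hop): 55, 53.3981, 26.3212, 32.1429 ms; sum = 166.862 ms.
End-to-end = 166.9 ms.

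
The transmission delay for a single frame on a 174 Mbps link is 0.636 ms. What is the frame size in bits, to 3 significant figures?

L = R × t_tx = 174000000 b/s × 0.000636 s = 110664 bits.

111000 bits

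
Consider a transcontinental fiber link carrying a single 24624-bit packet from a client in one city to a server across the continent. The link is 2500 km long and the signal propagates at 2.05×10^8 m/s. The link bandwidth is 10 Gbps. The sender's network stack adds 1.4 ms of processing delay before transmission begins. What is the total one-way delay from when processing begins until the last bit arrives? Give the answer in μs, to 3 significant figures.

Transmission delay = L/R = 24624 / 10000000000 = 2.4624 μs.
Propagation delay = d/s = 2500000 m / 2.05e+08 m/s = 12195.1 μs.
Plus processing delay 1.4 ms = 1400 μs.
Total = 13600 μs.

13600 μs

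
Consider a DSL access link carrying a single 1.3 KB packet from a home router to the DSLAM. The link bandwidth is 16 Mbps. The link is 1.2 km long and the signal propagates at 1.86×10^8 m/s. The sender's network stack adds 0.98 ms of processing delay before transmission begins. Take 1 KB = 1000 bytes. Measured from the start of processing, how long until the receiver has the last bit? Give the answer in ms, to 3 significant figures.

L = 10400 bits.
Transmission delay = L/R = 10400 / 16000000 = 0.65 ms.
Propagation delay = d/s = 1200 m / 186000000 m/s = 0.00645161 ms.
Plus processing delay 0.98 ms = 0.98 ms.
Total = 1.64 ms.

1.64 ms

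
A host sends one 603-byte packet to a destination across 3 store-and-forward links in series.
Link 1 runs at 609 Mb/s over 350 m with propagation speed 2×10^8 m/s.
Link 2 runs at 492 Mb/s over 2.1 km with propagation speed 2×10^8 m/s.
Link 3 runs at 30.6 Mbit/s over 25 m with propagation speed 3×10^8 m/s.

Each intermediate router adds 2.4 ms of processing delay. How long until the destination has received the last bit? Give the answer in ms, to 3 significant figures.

4.99 ms

L = 603 × 8 = 4824 bits.
Transmission delays (L/R per hop): 0.00792118, 0.00980488, 0.157647 ms; sum = 0.175373 ms.
Propagation delays (d/s per hop): 0.00175, 0.0105, 8.33333e-05 ms; sum = 0.0123333 ms.
Processing at 2 router(s): 2 × 2.4 ms = 4.8 ms.
End-to-end = 4.99 ms.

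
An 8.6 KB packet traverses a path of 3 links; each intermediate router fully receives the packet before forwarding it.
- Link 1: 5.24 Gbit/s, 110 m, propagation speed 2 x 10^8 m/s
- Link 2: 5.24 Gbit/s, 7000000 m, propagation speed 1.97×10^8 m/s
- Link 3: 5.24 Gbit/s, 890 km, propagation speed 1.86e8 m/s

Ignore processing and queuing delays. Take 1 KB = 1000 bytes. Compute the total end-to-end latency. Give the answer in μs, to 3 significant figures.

40400 μs

L = 68800 bits.
Transmission delay per hop = L/R = 68800/5240000000 = 13.1298 μs; 3 hops → 39.3893 μs.
Propagation delays (d/s per hop): 0.55, 35533, 4784.95 μs; sum = 40318.5 μs.
End-to-end = 40400 μs.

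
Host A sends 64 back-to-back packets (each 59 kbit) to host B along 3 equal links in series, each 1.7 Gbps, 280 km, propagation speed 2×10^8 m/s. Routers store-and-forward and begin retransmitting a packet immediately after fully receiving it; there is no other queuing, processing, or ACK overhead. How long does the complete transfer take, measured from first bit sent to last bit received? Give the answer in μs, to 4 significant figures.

6491 μs

Per-hop transmission t_tx = L/R = 59000/1700000000 = 34.7059 μs.
Per-hop propagation t_prop = 280000/200000000 = 1400 μs.
Pipeline fill: first packet needs 3·t_tx to clear all hops; remaining 63 packets each add one t_tx.
Total = (3+64-1)·t_tx + 3·t_prop = 66·34.7059 + 3·1400 = 6491 μs.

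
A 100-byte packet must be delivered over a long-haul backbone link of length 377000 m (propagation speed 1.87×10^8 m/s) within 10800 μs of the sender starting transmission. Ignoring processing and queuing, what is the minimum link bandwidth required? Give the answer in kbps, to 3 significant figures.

91.1 kbps

L = 800 bits.
Propagation delay = 377000 / 187000000 = 2016.04 μs.
Transmission budget = 10800 − 2016.04 = 8783.96 μs.
R ≥ L / t_tx = 800 bits / 0.00878396 s = 91.1 kbps.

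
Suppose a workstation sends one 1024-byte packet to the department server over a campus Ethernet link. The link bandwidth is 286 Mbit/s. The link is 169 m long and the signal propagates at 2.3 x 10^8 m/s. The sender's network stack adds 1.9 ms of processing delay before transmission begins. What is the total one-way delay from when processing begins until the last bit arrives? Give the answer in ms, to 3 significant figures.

L = 1024 × 8 = 8192 bits.
Transmission delay = L/R = 8192 / 286000000 = 0.0286434 ms.
Propagation delay = d/s = 169 m / 2.3e+08 m/s = 0.000734783 ms.
Plus processing delay 1.9 ms = 1.9 ms.
Total = 1.93 ms.

1.93 ms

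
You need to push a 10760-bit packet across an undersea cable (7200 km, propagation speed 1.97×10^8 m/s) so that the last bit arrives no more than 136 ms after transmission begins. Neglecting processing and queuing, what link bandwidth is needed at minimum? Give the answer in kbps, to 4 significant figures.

Propagation delay = 7200000 / 197000000 = 36.5482 ms.
Transmission budget = 136 − 36.5482 = 99.4518 ms.
R ≥ L / t_tx = 10760 bits / 0.0994518 s = 108.2 kbps.

108.2 kbps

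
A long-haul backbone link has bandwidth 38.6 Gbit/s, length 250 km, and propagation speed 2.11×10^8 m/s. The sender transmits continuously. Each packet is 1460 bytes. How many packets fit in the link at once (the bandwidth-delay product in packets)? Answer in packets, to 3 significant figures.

Propagation delay = 250000 / 211000000 = 0.00118483 s.
BDP = R × t_prop = 38600000000 × 0.00118483 = 45734600 bits.
In packets of 11680 bits: 3920 packets.

3920 packets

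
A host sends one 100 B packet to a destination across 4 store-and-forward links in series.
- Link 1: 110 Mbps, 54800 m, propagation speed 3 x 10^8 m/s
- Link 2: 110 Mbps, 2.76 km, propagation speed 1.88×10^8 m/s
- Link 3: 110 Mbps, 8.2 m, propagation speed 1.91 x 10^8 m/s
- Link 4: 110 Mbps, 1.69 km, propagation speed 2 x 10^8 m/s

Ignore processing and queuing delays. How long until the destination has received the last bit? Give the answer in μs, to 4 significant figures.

L = 100 × 8 = 800 bits.
Transmission delay per hop = L/R = 800/110000000 = 7.27273 μs; 4 hops → 29.0909 μs.
Propagation delays (d/s per hop): 182.667, 14.6809, 0.0429319, 8.45 μs; sum = 205.84 μs.
End-to-end = 234.9 μs.

234.9 μs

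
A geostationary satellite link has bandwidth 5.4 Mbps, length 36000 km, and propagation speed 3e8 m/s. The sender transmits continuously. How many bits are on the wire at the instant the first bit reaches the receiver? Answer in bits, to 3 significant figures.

Propagation delay = 36000000 / 300000000 = 0.12 s.
BDP = R × t_prop = 5400000 × 0.12 = 648000 bits.

648000 bits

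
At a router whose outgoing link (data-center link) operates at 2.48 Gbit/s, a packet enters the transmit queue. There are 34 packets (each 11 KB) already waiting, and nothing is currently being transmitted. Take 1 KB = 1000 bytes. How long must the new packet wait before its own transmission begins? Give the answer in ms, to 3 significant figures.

1.21 ms

Each queued packet: L/R = 88000/2480000000 = 0.0354839 ms.
34 queued → 1.20645 ms.
Queuing delay = 1.21 ms.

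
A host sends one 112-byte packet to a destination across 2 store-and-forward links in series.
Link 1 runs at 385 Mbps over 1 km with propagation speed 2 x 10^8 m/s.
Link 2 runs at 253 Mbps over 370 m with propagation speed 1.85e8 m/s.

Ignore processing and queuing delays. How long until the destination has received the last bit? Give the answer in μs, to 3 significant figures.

12.9 μs

L = 112 × 8 = 896 bits.
Transmission delays (L/R per hop): 2.32727, 3.5415 μs; sum = 5.86877 μs.
Propagation delays (d/s per hop): 5, 2 μs; sum = 7 μs.
End-to-end = 12.9 μs.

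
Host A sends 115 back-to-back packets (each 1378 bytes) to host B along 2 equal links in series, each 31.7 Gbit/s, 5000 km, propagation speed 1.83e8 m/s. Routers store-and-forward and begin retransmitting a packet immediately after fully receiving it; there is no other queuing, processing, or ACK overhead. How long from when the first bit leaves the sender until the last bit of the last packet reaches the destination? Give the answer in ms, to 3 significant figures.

54.7 ms

Per-hop transmission t_tx = L/R = 11024/31700000000 = 0.00034776 ms.
Per-hop propagation t_prop = 5000000/183000000 = 27.3224 ms.
Pipeline fill: first packet needs 2·t_tx to clear all hops; remaining 114 packets each add one t_tx.
Total = (2+115-1)·t_tx + 2·t_prop = 116·0.00034776 + 2·27.3224 = 54.7 ms.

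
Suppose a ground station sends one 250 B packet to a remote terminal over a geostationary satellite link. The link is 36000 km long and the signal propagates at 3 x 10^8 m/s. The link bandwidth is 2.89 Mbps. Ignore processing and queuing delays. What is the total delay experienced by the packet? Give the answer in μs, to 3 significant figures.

L = 250 × 8 = 2000 bits.
Transmission delay = L/R = 2000 / 2890000 = 692.042 μs.
Propagation delay = d/s = 36000000 m / 300000000 m/s = 120000 μs.
Total = 121000 μs.

121000 μs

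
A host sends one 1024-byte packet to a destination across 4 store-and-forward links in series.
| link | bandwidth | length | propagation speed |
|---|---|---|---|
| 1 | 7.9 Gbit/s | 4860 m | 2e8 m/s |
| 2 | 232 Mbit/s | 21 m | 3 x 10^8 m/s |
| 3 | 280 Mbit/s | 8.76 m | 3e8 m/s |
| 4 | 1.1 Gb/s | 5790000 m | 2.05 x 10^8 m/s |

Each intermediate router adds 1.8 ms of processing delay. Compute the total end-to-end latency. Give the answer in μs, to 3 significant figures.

L = 1024 × 8 = 8192 bits.
Transmission delays (L/R per hop): 1.03696, 35.3103, 29.2571, 7.44727 μs; sum = 73.0517 μs.
Propagation delays (d/s per hop): 24.3, 0.07, 0.0292, 28243.9 μs; sum = 28268.3 μs.
Processing at 3 router(s): 3 × 1.8 ms = 5400 μs.
End-to-end = 33700 μs.

33700 μs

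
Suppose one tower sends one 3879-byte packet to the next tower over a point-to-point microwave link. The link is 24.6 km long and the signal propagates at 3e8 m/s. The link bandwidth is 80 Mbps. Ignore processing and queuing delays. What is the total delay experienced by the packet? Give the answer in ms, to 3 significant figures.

0.470 ms

L = 3879 × 8 = 31032 bits.
Transmission delay = L/R = 31032 / 80000000 = 0.3879 ms.
Propagation delay = d/s = 24600 m / 300000000 m/s = 0.082 ms.
Total = 0.470 ms.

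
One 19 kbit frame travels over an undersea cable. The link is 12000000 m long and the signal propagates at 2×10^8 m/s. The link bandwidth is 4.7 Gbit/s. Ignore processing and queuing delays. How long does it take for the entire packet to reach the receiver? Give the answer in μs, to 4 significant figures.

60000 μs

L = 19000 bits.
Transmission delay = L/R = 19000 / 4700000000 = 4.04255 μs.
Propagation delay = d/s = 12000000 m / 200000000 m/s = 60000 μs.
Total = 60000 μs.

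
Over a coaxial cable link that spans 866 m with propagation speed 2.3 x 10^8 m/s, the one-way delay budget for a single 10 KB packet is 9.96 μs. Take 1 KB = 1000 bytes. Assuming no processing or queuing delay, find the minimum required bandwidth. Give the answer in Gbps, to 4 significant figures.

12.91 Gbps

L = 80000 bits.
Propagation delay = 866 / 2.3e+08 = 3.76522 μs.
Transmission budget = 9.96 − 3.76522 = 6.19478 μs.
R ≥ L / t_tx = 80000 bits / 6.19478e-06 s = 12.91 Gbps.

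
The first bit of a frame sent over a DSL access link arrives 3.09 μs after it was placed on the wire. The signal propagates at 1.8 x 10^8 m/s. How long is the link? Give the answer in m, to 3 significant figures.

556 m

d = s × t_prop = 180000000 × 3.09e-06 = 556 m.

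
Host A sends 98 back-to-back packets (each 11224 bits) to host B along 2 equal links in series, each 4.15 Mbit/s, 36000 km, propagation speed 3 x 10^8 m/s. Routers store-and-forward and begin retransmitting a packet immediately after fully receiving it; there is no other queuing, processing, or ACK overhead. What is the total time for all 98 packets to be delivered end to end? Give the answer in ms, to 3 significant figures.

Per-hop transmission t_tx = L/R = 11224/4.15e+06 = 2.70458 ms.
Per-hop propagation t_prop = 36000000/300000000 = 120 ms.
Pipeline fill: first packet needs 2·t_tx to clear all hops; remaining 97 packets each add one t_tx.
Total = (2+98-1)·t_tx + 2·t_prop = 99·2.70458 + 2·120 = 508 ms.

508 ms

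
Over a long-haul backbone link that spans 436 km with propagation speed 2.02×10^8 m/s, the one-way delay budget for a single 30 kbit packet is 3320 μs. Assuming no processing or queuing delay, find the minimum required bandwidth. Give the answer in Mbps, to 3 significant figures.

25.8 Mbps

Propagation delay = 436000 / 202000000 = 2158.42 μs.
Transmission budget = 3320 − 2158.42 = 1161.58 μs.
R ≥ L / t_tx = 30000 bits / 0.00116158 s = 25.8 Mbps.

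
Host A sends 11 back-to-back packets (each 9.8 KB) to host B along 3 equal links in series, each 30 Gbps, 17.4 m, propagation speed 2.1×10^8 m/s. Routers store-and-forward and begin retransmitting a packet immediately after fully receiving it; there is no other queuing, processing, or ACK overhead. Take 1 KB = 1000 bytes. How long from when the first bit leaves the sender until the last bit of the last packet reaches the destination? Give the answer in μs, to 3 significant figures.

34.2 μs

Per-hop transmission t_tx = L/R = 78400/30000000000 = 2.61333 μs.
Per-hop propagation t_prop = 17.4/210000000 = 0.0828571 μs.
Pipeline fill: first packet needs 3·t_tx to clear all hops; remaining 10 packets each add one t_tx.
Total = (3+11-1)·t_tx + 3·t_prop = 13·2.61333 + 3·0.0828571 = 34.2 μs.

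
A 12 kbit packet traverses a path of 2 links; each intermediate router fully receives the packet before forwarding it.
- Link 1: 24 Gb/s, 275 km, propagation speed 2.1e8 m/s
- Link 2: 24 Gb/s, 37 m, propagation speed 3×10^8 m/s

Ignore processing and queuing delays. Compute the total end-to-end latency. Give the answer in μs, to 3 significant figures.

1310 μs

L = 12000 bits.
Transmission delay per hop = L/R = 12000/24000000000 = 0.5 μs; 2 hops → 1 μs.
Propagation delays (d/s per hop): 1309.52, 0.123333 μs; sum = 1309.65 μs.
End-to-end = 1310 μs.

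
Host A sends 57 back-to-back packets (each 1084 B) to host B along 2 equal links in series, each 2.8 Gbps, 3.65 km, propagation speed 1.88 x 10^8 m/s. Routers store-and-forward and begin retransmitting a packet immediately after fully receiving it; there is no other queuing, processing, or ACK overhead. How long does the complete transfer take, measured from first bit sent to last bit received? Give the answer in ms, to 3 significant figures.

Per-hop transmission t_tx = L/R = 8672/2800000000 = 0.00309714 ms.
Per-hop propagation t_prop = 3650/188000000 = 0.0194149 ms.
Pipeline fill: first packet needs 2·t_tx to clear all hops; remaining 56 packets each add one t_tx.
Total = (2+57-1)·t_tx + 2·t_prop = 58·0.00309714 + 2·0.0194149 = 0.218 ms.

0.218 ms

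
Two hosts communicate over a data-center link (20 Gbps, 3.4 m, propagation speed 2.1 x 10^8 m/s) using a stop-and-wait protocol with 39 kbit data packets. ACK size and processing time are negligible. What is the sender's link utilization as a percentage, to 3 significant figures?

t_tx = L/R = 39000/20000000000 = 1.95e-06 s.
t_prop = 3.4/210000000 = 1.61905e-08 s; RTT = 3.2381e-08 s.
Cycle = t_tx + RTT = 1.98238e-06 s.
Utilization = t_tx / cycle = 1.95e-06/1.98238e-06 = 98.4 %.

98.4 %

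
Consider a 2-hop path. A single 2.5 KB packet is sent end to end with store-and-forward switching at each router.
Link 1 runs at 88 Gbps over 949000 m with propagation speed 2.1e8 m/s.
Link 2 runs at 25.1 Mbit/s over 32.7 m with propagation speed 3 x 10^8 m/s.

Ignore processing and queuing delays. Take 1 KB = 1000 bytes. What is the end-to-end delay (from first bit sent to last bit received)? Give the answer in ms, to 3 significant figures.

5.32 ms

L = 20000 bits.
Transmission delays (L/R per hop): 0.000227273, 0.796813 ms; sum = 0.79704 ms.
Propagation delays (d/s per hop): 4.51905, 0.000109 ms; sum = 4.51916 ms.
End-to-end = 5.32 ms.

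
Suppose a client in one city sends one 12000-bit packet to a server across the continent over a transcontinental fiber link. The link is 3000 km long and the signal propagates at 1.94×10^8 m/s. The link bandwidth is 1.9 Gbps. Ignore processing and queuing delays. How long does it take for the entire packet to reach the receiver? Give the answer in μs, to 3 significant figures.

Transmission delay = L/R = 12000 / 1900000000 = 6.31579 μs.
Propagation delay = d/s = 3000000 m / 194000000 m/s = 15463.9 μs.
Total = 15500 μs.

15500 μs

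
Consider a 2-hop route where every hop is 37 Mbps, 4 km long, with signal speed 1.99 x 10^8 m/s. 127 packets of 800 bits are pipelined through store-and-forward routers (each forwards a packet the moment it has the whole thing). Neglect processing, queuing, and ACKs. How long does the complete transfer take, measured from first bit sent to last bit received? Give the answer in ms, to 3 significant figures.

Per-hop transmission t_tx = L/R = 800/37000000 = 0.0216216 ms.
Per-hop propagation t_prop = 4000/199000000 = 0.0201005 ms.
Pipeline fill: first packet needs 2·t_tx to clear all hops; remaining 126 packets each add one t_tx.
Total = (2+127-1)·t_tx + 2·t_prop = 128·0.0216216 + 2·0.0201005 = 2.81 ms.

2.81 ms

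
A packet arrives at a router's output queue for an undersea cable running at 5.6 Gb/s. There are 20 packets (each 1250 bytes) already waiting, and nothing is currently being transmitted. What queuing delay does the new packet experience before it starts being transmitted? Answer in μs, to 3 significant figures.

35.7 μs

Each queued packet: L/R = 10000/5600000000 = 1.78571 μs.
20 queued → 35.7143 μs.
Queuing delay = 35.7 μs.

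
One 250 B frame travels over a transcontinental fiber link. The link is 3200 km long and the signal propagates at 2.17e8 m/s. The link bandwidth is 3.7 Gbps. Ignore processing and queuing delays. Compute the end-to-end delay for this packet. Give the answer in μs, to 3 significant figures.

14700 μs

L = 250 × 8 = 2000 bits.
Transmission delay = L/R = 2000 / 3700000000 = 0.540541 μs.
Propagation delay = d/s = 3200000 m / 217000000 m/s = 14746.5 μs.
Total = 14700 μs.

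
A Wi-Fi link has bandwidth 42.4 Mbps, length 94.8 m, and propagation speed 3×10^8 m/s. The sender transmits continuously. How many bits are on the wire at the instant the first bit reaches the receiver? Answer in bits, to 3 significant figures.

Propagation delay = 94.8 / 300000000 = 3.16e-07 s.
BDP = R × t_prop = 42400000 × 3.16e-07 = 13.3984 bits.

13.4 bits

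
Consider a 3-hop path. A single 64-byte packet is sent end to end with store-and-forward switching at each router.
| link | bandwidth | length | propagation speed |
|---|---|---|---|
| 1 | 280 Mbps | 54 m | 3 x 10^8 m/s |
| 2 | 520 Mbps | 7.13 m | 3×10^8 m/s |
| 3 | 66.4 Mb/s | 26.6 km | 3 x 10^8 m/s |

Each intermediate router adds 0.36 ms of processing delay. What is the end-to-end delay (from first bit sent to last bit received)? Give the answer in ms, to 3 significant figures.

0.819 ms

L = 64 × 8 = 512 bits.
Transmission delays (L/R per hop): 0.00182857, 0.000984615, 0.00771084 ms; sum = 0.010524 ms.
Propagation delays (d/s per hop): 0.00018, 2.37667e-05, 0.0886667 ms; sum = 0.0888704 ms.
Processing at 2 router(s): 2 × 0.36 ms = 0.72 ms.
End-to-end = 0.819 ms.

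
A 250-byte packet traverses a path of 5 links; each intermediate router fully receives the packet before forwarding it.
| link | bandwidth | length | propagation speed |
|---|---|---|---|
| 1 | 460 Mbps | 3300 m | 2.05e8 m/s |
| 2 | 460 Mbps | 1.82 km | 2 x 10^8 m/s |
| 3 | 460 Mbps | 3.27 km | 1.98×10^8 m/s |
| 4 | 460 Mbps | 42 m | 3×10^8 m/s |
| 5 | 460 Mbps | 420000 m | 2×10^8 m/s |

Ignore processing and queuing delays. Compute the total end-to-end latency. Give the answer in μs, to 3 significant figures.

L = 250 × 8 = 2000 bits.
Transmission delay per hop = L/R = 2000/460000000 = 4.34783 μs; 5 hops → 21.7391 μs.
Propagation delays (d/s per hop): 16.0976, 9.1, 16.5152, 0.14, 2100 μs; sum = 2141.85 μs.
End-to-end = 2160 μs.

2160 μs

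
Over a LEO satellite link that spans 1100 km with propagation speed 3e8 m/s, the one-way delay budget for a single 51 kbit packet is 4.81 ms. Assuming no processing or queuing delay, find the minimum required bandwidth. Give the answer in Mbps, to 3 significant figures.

44.6 Mbps

Propagation delay = 1100000 / 300000000 = 3.66667 ms.
Transmission budget = 4.81 − 3.66667 = 1.14333 ms.
R ≥ L / t_tx = 51000 bits / 0.00114333 s = 44.6 Mbps.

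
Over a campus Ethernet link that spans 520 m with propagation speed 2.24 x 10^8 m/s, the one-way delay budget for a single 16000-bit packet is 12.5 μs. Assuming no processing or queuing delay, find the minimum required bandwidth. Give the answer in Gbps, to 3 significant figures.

1.57 Gbps

Propagation delay = 520 / 2.24e+08 = 2.32143 μs.
Transmission budget = 12.5 − 2.32143 = 10.1786 μs.
R ≥ L / t_tx = 16000 bits / 1.01786e-05 s = 1.57 Gbps.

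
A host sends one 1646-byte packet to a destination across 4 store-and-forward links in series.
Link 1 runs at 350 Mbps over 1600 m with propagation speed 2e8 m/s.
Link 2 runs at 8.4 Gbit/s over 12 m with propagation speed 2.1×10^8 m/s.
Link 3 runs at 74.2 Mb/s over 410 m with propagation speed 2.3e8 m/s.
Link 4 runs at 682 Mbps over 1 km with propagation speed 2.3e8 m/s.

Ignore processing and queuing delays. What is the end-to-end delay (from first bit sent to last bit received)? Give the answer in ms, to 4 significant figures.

L = 1646 × 8 = 13168 bits.
Transmission delays (L/R per hop): 0.0376229, 0.00156762, 0.177466, 0.0193079 ms; sum = 0.235965 ms.
Propagation delays (d/s per hop): 0.008, 5.71429e-05, 0.00178261, 0.00434783 ms; sum = 0.0141876 ms.
End-to-end = 0.2502 ms.

0.2502 ms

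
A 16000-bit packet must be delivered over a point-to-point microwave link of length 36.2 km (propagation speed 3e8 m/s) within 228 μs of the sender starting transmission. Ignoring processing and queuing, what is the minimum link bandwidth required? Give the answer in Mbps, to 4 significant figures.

149.1 Mbps

Propagation delay = 36200 / 300000000 = 120.667 μs.
Transmission budget = 228 − 120.667 = 107.333 μs.
R ≥ L / t_tx = 16000 bits / 0.000107333 s = 149.1 Mbps.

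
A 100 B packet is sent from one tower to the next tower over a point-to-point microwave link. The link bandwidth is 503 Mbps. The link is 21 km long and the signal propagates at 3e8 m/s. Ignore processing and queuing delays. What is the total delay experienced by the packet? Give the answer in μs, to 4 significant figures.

71.59 μs

L = 100 × 8 = 800 bits.
Transmission delay = L/R = 800 / 503000000 = 1.59046 μs.
Propagation delay = d/s = 21000 m / 300000000 m/s = 70 μs.
Total = 71.59 μs.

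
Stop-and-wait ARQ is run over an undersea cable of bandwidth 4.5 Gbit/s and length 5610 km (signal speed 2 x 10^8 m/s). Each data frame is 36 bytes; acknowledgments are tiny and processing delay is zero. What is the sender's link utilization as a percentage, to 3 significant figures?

t_tx = L/R = 288/4500000000 = 6.4e-08 s.
t_prop = 5610000/200000000 = 0.02805 s; RTT = 0.0561 s.
Cycle = t_tx + RTT = 0.0561001 s.
Utilization = t_tx / cycle = 6.4e-08/0.0561001 = 0.000114 %.

0.000114 %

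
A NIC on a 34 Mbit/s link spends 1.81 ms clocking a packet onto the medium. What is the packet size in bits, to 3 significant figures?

61500 bits

L = R × t_tx = 34000000 b/s × 0.00181 s = 61540 bits.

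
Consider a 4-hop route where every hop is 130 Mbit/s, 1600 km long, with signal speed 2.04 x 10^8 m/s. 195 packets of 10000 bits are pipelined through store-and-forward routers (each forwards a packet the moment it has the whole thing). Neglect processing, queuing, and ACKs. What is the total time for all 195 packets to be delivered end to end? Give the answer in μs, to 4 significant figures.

Per-hop transmission t_tx = L/R = 10000/130000000 = 76.9231 μs.
Per-hop propagation t_prop = 1600000/204000000 = 7843.14 μs.
Pipeline fill: first packet needs 4·t_tx to clear all hops; remaining 194 packets each add one t_tx.
Total = (4+195-1)·t_tx + 4·t_prop = 198·76.9231 + 4·7843.14 = 46600 μs.

46600 μs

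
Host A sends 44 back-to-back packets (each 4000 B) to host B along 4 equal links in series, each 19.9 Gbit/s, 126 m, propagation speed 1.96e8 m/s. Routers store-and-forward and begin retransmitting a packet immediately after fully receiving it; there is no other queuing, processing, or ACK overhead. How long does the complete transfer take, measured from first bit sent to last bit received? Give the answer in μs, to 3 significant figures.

78.1 μs

Per-hop transmission t_tx = L/R = 32000/19900000000 = 1.60804 μs.
Per-hop propagation t_prop = 126/196000000 = 0.642857 μs.
Pipeline fill: first packet needs 4·t_tx to clear all hops; remaining 43 packets each add one t_tx.
Total = (4+44-1)·t_tx + 4·t_prop = 47·1.60804 + 4·0.642857 = 78.1 μs.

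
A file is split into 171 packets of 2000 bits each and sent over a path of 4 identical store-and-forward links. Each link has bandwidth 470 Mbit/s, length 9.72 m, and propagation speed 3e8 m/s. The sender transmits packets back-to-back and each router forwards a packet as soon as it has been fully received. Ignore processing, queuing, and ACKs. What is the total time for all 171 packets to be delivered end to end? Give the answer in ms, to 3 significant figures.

Per-hop transmission t_tx = L/R = 2000/470000000 = 0.00425532 ms.
Per-hop propagation t_prop = 9.72/300000000 = 3.24e-05 ms.
Pipeline fill: first packet needs 4·t_tx to clear all hops; remaining 170 packets each add one t_tx.
Total = (4+171-1)·t_tx + 4·t_prop = 174·0.00425532 + 4·3.24e-05 = 0.741 ms.

0.741 ms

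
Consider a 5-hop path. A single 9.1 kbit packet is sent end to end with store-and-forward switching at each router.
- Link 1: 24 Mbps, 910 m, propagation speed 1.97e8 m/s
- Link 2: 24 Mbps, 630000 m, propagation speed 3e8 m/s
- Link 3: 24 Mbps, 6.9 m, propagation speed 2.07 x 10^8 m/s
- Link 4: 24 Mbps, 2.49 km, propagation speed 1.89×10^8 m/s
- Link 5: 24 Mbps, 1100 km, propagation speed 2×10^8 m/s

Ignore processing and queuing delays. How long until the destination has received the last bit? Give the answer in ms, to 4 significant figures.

L = 9100 bits.
Transmission delay per hop = L/R = 9100/24000000 = 0.379167 ms; 5 hops → 1.89583 ms.
Propagation delays (d/s per hop): 0.00461929, 2.1, 3.33333e-05, 0.0131746, 5.5 ms; sum = 7.61783 ms.
End-to-end = 9.514 ms.

9.514 ms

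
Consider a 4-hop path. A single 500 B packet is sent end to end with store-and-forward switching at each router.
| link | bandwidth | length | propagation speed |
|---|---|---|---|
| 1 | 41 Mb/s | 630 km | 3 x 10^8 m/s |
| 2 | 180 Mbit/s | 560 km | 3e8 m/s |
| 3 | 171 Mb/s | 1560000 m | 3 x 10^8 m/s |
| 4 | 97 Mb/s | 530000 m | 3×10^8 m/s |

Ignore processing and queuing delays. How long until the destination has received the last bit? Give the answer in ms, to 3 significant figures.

L = 500 × 8 = 4000 bits.
Transmission delays (L/R per hop): 0.097561, 0.0222222, 0.0233918, 0.0412371 ms; sum = 0.184412 ms.
Propagation delays (d/s per hop): 2.1, 1.86667, 5.2, 1.76667 ms; sum = 10.9333 ms.
End-to-end = 11.1 ms.

11.1 ms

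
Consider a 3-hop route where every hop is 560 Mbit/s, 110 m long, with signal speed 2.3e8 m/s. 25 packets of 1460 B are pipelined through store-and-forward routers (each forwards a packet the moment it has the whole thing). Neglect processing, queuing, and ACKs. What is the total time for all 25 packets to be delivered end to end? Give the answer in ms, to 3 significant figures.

0.565 ms

Per-hop transmission t_tx = L/R = 11680/560000000 = 0.0208571 ms.
Per-hop propagation t_prop = 110/2.3e+08 = 0.000478261 ms.
Pipeline fill: first packet needs 3·t_tx to clear all hops; remaining 24 packets each add one t_tx.
Total = (3+25-1)·t_tx + 3·t_prop = 27·0.0208571 + 3·0.000478261 = 0.565 ms.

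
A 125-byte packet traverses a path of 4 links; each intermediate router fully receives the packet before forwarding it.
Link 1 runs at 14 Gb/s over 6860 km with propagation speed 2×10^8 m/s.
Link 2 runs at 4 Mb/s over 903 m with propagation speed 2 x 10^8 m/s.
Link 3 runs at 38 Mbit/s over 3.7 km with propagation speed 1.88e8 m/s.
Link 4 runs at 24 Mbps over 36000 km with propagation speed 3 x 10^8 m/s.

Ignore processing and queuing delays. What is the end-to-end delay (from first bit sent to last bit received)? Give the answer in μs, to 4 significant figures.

154600 μs

L = 125 × 8 = 1000 bits.
Transmission delays (L/R per hop): 0.0714286, 250, 26.3158, 41.6667 μs; sum = 318.054 μs.
Propagation delays (d/s per hop): 34300, 4.515, 19.6809, 120000 μs; sum = 154324 μs.
End-to-end = 154600 μs.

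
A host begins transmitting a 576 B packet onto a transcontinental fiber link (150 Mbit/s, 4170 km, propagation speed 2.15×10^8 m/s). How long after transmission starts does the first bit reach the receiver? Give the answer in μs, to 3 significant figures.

19400 μs

First bit experiences only propagation delay: d/s = 4170000/215000000 = 19400 μs.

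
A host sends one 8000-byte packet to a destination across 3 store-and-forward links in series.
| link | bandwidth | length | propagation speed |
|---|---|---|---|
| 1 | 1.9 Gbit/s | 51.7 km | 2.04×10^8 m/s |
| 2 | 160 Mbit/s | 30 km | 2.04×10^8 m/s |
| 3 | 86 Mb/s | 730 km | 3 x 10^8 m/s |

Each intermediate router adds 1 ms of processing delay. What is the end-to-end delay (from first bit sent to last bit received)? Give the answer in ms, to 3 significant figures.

6.01 ms

L = 8000 × 8 = 64000 bits.
Transmission delays (L/R per hop): 0.0336842, 0.4, 0.744186 ms; sum = 1.17787 ms.
Propagation delays (d/s per hop): 0.253431, 0.147059, 2.43333 ms; sum = 2.83382 ms.
Processing at 2 router(s): 2 × 1 ms = 2 ms.
End-to-end = 6.01 ms.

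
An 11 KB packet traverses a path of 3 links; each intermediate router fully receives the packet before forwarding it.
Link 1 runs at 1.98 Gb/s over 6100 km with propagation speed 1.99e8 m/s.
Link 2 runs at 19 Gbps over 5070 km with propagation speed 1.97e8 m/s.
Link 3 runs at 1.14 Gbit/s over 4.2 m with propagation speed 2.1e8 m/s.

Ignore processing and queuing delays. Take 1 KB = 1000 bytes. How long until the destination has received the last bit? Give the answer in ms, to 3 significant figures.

L = 88000 bits.
Transmission delays (L/R per hop): 0.0444444, 0.00463158, 0.077193 ms; sum = 0.126269 ms.
Propagation delays (d/s per hop): 30.6533, 25.736, 2e-05 ms; sum = 56.3893 ms.
End-to-end = 56.5 ms.

56.5 ms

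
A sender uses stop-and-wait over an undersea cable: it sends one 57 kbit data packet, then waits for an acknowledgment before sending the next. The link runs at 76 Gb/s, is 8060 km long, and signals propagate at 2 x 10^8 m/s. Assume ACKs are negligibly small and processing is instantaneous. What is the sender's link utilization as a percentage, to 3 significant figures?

t_tx = L/R = 57000/76000000000 = 7.5e-07 s.
t_prop = 8060000/200000000 = 0.0403 s; RTT = 0.0806 s.
Cycle = t_tx + RTT = 0.0806008 s.
Utilization = t_tx / cycle = 7.5e-07/0.0806008 = 0.000931 %.

0.000931 %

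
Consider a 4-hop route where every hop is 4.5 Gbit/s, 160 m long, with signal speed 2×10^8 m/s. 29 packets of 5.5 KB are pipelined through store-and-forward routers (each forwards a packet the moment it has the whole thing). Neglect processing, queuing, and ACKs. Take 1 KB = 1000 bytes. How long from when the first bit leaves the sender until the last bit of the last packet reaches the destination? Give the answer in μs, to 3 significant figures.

Per-hop transmission t_tx = L/R = 44000/4500000000 = 9.77778 μs.
Per-hop propagation t_prop = 160/200000000 = 0.8 μs.
Pipeline fill: first packet needs 4·t_tx to clear all hops; remaining 28 packets each add one t_tx.
Total = (4+29-1)·t_tx + 4·t_prop = 32·9.77778 + 4·0.8 = 316 μs.

316 μs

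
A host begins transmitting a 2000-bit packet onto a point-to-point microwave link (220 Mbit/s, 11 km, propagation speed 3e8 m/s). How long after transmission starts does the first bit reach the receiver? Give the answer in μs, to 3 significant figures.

First bit experiences only propagation delay: d/s = 11000/300000000 = 36.7 μs.

36.7 μs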